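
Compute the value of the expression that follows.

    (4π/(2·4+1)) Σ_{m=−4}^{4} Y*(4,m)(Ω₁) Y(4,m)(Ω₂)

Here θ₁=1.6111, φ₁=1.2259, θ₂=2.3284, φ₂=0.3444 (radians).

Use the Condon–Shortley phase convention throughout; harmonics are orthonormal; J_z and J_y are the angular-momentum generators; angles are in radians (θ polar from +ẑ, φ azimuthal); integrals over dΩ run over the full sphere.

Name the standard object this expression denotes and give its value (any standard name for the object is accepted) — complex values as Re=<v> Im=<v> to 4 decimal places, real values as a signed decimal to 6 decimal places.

This sum is the spherical-harmonic addition theorem: it equals the Legendre polynomial P_l(cos γ) of the angle γ between the two directions.
Summing Y*_{l m}(θ₁,φ₁)·Y_{l m}(θ₂,φ₂) over m ∈ [−4, 4]; prefactor 4π/(2·4+1) = 1.396263:
  [-4]  conj(Y_{4,-4})(Ω₁) = (0.083830, -0.433058) ; Y_{4,-4}(Ω₂) = (0.023667, -0.120975) ; Δ = (-0.050405, -0.020391)
  [-3]  conj(Y_{4,-3})(Ω₁) = (0.043252, 0.025698) ; Y_{4,-3}(Ω₂) = (-0.168878, 0.283273) ; Δ = (-0.014584, 0.007912)
  [-2]  conj(Y_{4,-2})(Ω₁) = (0.254697, -0.210122) ; Y_{4,-2}(Ω₂) = (0.314249, -0.258728) ; Δ = (0.025674, -0.131928)
  [-1]  conj(Y_{4,-1})(Ω₁) = (0.019246, 0.053571) ; Y_{4,-1}(Ω₂) = (-0.067924, 0.024364) ; Δ = (-0.002612, -0.003170)
  [+0]  conj(Y_{4,0})(Ω₁) = (0.312214, -0.000000) ; Y_{4,0}(Ω₂) = (-0.355639, 0.000000) ; Δ = (-0.111036, 0.000000)
  [+1]  conj(Y_{4,1})(Ω₁) = (-0.019246, 0.053571) ; Y_{4,1}(Ω₂) = (0.067924, 0.024364) ; Δ = (-0.002612, 0.003170)
  [+2]  conj(Y_{4,2})(Ω₁) = (0.254697, 0.210122) ; Y_{4,2}(Ω₂) = (0.314249, 0.258728) ; Δ = (0.025674, 0.131928)
  [+3]  conj(Y_{4,3})(Ω₁) = (-0.043252, 0.025698) ; Y_{4,3}(Ω₂) = (0.168878, 0.283273) ; Δ = (-0.014584, -0.007912)
  [+4]  conj(Y_{4,4})(Ω₁) = (0.083830, 0.433058) ; Y_{4,4}(Ω₂) = (0.023667, 0.120975) ; Δ = (-0.050405, 0.020391)
Total Σ_m = (-0.194891, 0.000000). Multiply by 1.396263: (-0.272119, 0.000000). P_4(cos γ) = -0.272119

Legendre polynomial (addition theorem), -0.272119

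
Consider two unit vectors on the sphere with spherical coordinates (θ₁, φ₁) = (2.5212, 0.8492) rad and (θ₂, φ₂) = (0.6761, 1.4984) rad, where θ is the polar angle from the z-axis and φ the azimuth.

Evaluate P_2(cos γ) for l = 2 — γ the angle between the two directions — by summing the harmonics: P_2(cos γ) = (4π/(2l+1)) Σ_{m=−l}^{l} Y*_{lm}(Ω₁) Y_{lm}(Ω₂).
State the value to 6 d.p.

-0.321584

Expand P_2 via completeness: Σ_{m} conj(Y_{2,m}) at Ω₁ times Y_{2,m} at Ω₂ —
  m=-2: Y*=-0.01661 + 0.12949j  Y=-0.14967 - 0.02182j  product 0.00531 - 0.01902j
  m=-1: Y*=-0.24140 - 0.27435j  Y=0.02728 - 0.37609j  product -0.10976 + 0.08331j
  m=+0: Y*=0.31100 + 0.00000j  Y=0.26029 + 0.00000j  product 0.08095 + 0.00000j
  m=+1: Y*=0.24140 - 0.27435j  Y=-0.02728 - 0.37609j  product -0.10976 - 0.08331j
  m=+2: Y*=-0.01661 - 0.12949j  Y=-0.14967 + 0.02182j  product 0.00531 + 0.01902j
Total Σ_m = -0.12795 + 0.00000j. Multiply by 2.513274: -0.32158 + 0.00000j. P_2(cos γ) = -0.321584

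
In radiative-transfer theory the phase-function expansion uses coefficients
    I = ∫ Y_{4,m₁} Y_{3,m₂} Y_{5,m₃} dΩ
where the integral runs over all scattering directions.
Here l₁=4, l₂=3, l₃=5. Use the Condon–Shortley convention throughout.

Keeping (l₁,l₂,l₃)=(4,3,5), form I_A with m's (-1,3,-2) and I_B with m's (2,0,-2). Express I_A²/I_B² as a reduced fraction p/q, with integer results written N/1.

125/2

Shared (l₁,l₂,l₃)=(4,3,5): N and (l;000)² cancel in I_A²/I_B².
A: Δ = 2!·6!·4!/13! = 1/180180; Racah Σ t=2..2: t=2:+1/1728 = 1/1728; ⇒ 3j(4 3 5; -1 3 -2)² = 25/858, sgn -1
B: Δ = 2!·6!·4!/13! = 1/180180; Racah Σ t=0..2: t=0:+1/576 t=1:−1/480 t=2:+1/8640 = -1/4320; ⇒ 3j(4 3 5; 2 0 -2)² = 1/2145, sgn +1
I_A²/I_B² = (25/858)/(1/2145) = 125/2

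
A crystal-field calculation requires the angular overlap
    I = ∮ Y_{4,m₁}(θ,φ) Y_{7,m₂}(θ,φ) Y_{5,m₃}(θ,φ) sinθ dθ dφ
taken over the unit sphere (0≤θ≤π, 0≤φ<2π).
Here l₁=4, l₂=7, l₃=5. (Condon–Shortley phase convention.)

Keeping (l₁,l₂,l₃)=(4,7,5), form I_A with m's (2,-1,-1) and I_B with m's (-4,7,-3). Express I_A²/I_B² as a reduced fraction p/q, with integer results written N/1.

Shared (l₁,l₂,l₃)=(4,7,5): N and (l;000)² cancel in I_A²/I_B².
A: Δ = 6!·2!·8!/17! = 1/6126120; Racah Σ t=0..2: t=0:+1/2073600 t=1:−1/86400 t=2:+1/55296 = 29/4147200; ⇒ 3j(4 7 5; 2 -1 -1)² = 841/145860, sgn +1
B: Δ = 6!·2!·8!/17! = 1/6126120; Racah Σ t=6..6: t=6:+1/58060800 = 1/58060800; ⇒ 3j(4 7 5; -4 7 -3)² = 7/510, sgn +1
I_A²/I_B² = (841/145860)/(7/510) = 841/2002

841/2002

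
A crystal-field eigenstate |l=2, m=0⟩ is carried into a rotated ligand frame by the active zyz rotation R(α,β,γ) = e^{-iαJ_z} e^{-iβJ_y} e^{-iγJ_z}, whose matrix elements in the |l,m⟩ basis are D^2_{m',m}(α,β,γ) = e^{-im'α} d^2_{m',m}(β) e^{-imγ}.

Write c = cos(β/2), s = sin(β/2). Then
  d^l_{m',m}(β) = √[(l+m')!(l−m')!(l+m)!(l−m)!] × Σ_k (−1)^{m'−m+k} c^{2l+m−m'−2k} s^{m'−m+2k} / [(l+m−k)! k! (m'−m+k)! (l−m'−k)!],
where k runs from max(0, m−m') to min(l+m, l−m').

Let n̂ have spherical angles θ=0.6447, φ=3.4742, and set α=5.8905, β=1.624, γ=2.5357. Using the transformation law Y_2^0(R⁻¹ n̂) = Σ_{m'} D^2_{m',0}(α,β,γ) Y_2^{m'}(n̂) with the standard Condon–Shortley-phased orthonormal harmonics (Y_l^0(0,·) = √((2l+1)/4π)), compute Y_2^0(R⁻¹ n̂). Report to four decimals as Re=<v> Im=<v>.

Re=-0.0868 Im=0.0000

Need the full column D^2_{m',0} for m'=−2..2 at α=5.8905, β=1.6240, γ=2.5357.
cos(β/2)=0.688048, sin(β/2)=0.725665
d^2_{-2,0}: single k=2 term ⇒ +0.610641;  D = +0.431800-0.431776i
d^2_{-1,0}: k∈[1..2] ⇒ +0.578987 -0.644025 = -0.065038;  D = -0.060088+0.024888i
d^2_{0,0}: k∈[0..2] ⇒ +0.224118 -0.997172 +0.277296 = -0.495758;  D = -0.495758+0.000000i
d^2_{1,0}: k∈[0..1] ⇒ -0.578987 +0.644025 = +0.065038;  D = +0.060088+0.024888i
d^2_{2,0}: single k=0 term ⇒ +0.610641;  D = +0.431800+0.431776i
Y_2^{m'}(θ=0.6447,φ=3.4742) and Σ D·Y over m':
  (+0.4318-0.4318i)·(+0.1098-0.0861i)  (-0.0601+0.0249i)·(-0.3507+0.1212i)  (-0.4958+0.0000i)·(+0.2891+0.0000i)  (+0.0601+0.0249i)·(+0.3507+0.1212i)  (+0.4318+0.4318i)·(+0.1098+0.0861i)
Y_2^0(R⁻¹ n̂) = -0.086758+0.000000i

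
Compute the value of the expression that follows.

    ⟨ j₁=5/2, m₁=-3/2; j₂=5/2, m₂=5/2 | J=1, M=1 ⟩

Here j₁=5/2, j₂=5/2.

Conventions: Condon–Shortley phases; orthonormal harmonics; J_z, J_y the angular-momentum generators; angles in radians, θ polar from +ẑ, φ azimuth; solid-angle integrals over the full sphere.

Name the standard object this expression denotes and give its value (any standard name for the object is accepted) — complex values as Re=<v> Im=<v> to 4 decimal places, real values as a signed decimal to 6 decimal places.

This is a Clebsch–Gordan (vector-coupling) coefficient.
triangle: 4!·1!·1!/7! = 24/5040
(j±m)!: 1!·4!·5!·0!·2!·0! = 5760
prefactor² = (2J+1)·Δ·N² = 576/7
  k=4: +1/(4!·0!·0!·1!·1!·0!) = 1/24
Σ = 1/24  ⇒  CG² = 576/7·(1/24)² = 1/7
CG = +√(1/7) = +0.377964

Clebsch–Gordan coefficient, +√(1/7) ≈ +0.377964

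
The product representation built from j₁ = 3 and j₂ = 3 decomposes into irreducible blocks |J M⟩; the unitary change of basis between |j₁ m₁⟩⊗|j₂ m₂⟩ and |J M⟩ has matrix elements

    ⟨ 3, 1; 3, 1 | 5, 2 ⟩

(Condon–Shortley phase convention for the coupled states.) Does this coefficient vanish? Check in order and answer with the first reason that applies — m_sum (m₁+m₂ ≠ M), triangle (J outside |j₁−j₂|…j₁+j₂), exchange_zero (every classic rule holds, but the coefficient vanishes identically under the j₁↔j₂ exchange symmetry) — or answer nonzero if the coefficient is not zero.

m-sum: m₁+m₂ = 1+1 = 2, M = 2  ✓
triangle: |j₁−j₂| = 0 ≤ J = 5 ≤ j₁+j₂ = 6  ✓
exchange: j₁=j₂ and m₁=m₂, and (−1)^(j₁+j₂−J) = (−1)^1 = −1 forces ⟨j₁m₁;j₂m₂|JM⟩ = −⟨j₂m₂;j₁m₁|JM⟩ = −⟨j₁m₁;j₂m₂|JM⟩ ⇒ the coefficient vanishes identically
Racah sum check: Σ_k collapses to 0 ⇒ CG = 0

exchange_zero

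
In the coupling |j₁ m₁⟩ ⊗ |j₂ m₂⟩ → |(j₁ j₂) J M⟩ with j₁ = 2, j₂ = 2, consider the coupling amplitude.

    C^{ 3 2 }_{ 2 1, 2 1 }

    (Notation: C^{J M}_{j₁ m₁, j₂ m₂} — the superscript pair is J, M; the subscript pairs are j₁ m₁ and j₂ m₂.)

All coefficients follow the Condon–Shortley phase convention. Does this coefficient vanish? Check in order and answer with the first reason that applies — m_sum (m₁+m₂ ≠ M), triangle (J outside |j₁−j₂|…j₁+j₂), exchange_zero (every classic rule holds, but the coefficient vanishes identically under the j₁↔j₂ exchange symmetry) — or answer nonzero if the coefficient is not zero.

exchange_zero

m-sum: m₁+m₂ = 1+1 = 2, M = 2  ✓
triangle: |j₁−j₂| = 0 ≤ J = 3 ≤ j₁+j₂ = 4  ✓
exchange: j₁=j₂ and m₁=m₂, and (−1)^(j₁+j₂−J) = (−1)^1 = −1 forces ⟨j₁m₁;j₂m₂|JM⟩ = −⟨j₂m₂;j₁m₁|JM⟩ = −⟨j₁m₁;j₂m₂|JM⟩ ⇒ the coefficient vanishes identically
Racah sum check: Σ_k collapses to 0 ⇒ CG = 0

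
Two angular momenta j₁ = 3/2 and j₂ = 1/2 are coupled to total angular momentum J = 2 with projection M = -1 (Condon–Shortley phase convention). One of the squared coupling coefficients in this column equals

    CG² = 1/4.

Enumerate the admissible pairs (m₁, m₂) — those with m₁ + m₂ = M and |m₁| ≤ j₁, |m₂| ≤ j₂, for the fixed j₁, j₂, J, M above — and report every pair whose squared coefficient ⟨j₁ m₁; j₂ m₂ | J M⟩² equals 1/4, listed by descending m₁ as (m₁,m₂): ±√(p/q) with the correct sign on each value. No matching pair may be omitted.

Admissible pairs with m₁+m₂ = M = -1: (-3/2,1/2), (-1/2,-1/2)
  (m₁,m₂)=(-1/2,-1/2): CG² = 3/4, CG = +√(3/4)
  (m₁,m₂)=(-3/2,1/2): CG² = 1/4, CG = +√(1/4)   ← matches the target
Pairs with CG² = 1/4: (-3/2,1/2): +√(1/4)

(-3/2,1/2): +√(1/4)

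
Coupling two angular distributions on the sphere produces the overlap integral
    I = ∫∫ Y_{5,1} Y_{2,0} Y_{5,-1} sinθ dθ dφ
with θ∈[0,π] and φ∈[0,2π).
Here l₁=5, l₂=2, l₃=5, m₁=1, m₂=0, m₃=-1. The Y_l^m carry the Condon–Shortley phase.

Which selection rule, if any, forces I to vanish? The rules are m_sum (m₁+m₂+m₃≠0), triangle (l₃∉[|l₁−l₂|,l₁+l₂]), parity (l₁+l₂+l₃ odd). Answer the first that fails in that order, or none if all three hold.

none

m₁+m₂+m₃ = 1 + 0 − 1 = 0  ✓
triangle: |5−2|=3 ≤ l₃=5 ≤ 5+2=7  ✓
parity: l₁+l₂+l₃ = 12 is even  ✓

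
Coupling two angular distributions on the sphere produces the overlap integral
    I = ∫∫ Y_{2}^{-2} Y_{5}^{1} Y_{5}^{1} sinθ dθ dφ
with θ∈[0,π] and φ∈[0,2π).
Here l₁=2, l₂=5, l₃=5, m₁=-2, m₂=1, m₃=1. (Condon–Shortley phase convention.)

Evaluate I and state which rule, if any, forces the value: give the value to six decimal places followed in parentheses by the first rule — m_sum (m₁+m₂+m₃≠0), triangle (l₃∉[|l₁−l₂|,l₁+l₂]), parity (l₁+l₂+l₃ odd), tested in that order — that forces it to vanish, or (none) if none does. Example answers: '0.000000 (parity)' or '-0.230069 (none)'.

0.198089 (none)

m-sum 0 ✓  L=12 even ✓  3≤5≤7 ✓
Π(2lᵢ+1) = 5×11×11 = 605
triangle coeff Δ(2,5,5) = 1/38610
Σ_t [0,2]: t=0:+1/2880 t=1:−1/576 t=2:+1/2880 = -1/960
(3j)²=10/429 [(2 5 5; 0 0 0)], sign=+1
Σ_t [2,2]: t=2:+1/2304 = 1/2304
(3j)²=5/143 [(2 5 5; -2 1 1)], sign=+1
⇒ 4πI² = 250/507
I = (+1)√(250/507/(4π)) = 0.19808933
No selection rule forces the value: the integral is nonzero (none).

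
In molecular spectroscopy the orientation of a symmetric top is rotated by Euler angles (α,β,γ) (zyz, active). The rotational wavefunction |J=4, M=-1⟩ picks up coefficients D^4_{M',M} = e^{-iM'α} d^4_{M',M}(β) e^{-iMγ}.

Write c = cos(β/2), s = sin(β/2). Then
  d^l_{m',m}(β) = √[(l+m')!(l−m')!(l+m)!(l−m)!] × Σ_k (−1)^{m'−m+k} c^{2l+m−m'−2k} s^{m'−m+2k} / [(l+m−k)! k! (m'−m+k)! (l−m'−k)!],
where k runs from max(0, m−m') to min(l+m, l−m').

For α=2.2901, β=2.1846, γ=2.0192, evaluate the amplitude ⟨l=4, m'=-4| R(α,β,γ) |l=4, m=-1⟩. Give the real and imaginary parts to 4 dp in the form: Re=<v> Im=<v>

Re=0.0198 Im=-0.1065

Split into d^4_{-4,-1}(β=2.1846) × two z-phases.
With c≡cos(β/2)=0.460445 and s≡sin(β/2)=0.887688, N=[1·40320·6·120]^{1/2}=5387.986637
k∈{3} keeps every argument non-negative
  k=3: (−1)^0·5387.9866/(720)·0.4604^5·0.8877^3 = +0.108334
d^4_{-4,-1}(2.1846) = +0.108334
D = (-0.965255+0.261309i)·(+0.108334)·(-0.433528+0.901140i) = +0.019824-0.106505i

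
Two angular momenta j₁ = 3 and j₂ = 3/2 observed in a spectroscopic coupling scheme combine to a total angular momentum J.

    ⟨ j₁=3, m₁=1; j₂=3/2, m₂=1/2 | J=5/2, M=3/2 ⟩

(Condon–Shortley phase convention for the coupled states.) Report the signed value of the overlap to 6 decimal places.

−√(7/20) ≈ -0.591608

√[6·2!4!1!/8! · 4!2!2!1!4!1!] = √(576/35)
  +(−1)^1/∏(1,1,1,1,3,0)! = -1/6  (running -1/6)
  +(−1)^2/∏(2,0,0,0,4,1)! = 1/48  (running -7/48)
⟨..|..⟩ = √(576/35)·(-7/48) = -0.591608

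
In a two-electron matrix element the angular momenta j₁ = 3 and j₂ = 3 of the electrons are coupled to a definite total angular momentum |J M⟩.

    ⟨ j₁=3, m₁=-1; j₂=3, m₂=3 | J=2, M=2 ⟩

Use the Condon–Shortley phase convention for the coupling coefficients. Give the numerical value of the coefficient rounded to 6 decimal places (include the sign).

+0.345033

triangle: 4!·2!·2!/9! = 96/362880
(j±m)!: 2!·4!·6!·0!·4!·0! = 829440
prefactor² = (2J+1)·Δ·N² = 7680/7
  k=4: +1/(4!·0!·0!·2!·2!·0!) = 1/96
Σ = 1/96  ⇒  CG² = 7680/7·(1/96)² = 5/42
CG = +√(5/42) = +0.345033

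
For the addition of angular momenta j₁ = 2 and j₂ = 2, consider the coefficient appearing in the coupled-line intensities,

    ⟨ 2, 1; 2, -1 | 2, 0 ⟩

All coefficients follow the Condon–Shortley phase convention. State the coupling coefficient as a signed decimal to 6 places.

+0.267261  (= +√(1/14))

√[5·2!2!2!/7! · 3!1!1!3!2!2!] = √(8/7)
  +(−1)^0/∏(0,2,1,1,1,1)! = 1/2  (running 1/2)
  +(−1)^1/∏(1,1,0,0,2,2)! = -1/4  (running 1/4)
⟨..|..⟩ = √(8/7)·(1/4) = +0.267261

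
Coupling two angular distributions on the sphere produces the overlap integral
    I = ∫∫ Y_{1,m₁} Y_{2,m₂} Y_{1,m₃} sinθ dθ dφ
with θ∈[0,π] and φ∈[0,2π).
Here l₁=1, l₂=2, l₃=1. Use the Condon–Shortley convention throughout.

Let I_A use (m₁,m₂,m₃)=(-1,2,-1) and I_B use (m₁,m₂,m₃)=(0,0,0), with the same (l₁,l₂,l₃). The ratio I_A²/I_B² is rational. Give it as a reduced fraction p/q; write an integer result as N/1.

3/2

Same 1,2,1: normalisation and zero-m 3j drop out of the ratio.
A: Δ: 2! 0! 2! / 5! → 1/30; sum: t=2:+1/4 = 1/4; 3j²(1 2 1; -1 2 -1) = Δ·Π!·Σ² = 1/5  (sign +1)
B: Δ: 2! 0! 2! / 5! → 1/30; sum: t=1:−1/1 = -1/1; 3j²(1 2 1; 0 0 0) = Δ·Π!·Σ² = 2/15  (sign +1)
I_A²/I_B² = (1/5)/(2/15) = 3/2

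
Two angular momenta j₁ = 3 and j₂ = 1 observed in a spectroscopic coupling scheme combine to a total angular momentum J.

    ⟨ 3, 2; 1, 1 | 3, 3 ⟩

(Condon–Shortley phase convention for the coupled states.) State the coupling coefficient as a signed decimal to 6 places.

j₁+j₂−J=1  J+j₁−j₂=5  J−j₁+j₂=1  j₁+j₂+J+1=8
(j₁±m₁, j₂±m₂, J±M) = (5,1,2,0,6,0)
P² = 3600
sum k=1..1:
  [1] −1/120 = -1/120
S = -1/120
C² = P²·S² = 1/4 ; C = -0.500000

-0.500000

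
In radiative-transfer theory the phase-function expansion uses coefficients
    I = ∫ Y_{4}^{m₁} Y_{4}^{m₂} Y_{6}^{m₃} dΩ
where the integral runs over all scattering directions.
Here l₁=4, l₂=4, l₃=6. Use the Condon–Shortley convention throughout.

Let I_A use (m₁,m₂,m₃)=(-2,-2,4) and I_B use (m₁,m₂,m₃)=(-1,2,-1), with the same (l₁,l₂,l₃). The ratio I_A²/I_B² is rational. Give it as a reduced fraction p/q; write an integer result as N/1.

8/3

Same 4,4,6: normalisation and zero-m 3j drop out of the ratio.
A: Δ: 2! 6! 6! / 15! → 1/1261260; sum: t=0:+1/69120 t=1:−1/14400 t=2:+1/69120 = -7/172800; 3j²(4 4 6; -2 -2 4) = Δ·Π!·Σ² = 14/715  (sign -1)
B: Δ: 2! 6! 6! / 15! → 1/1261260; sum: t=0:+1/172800 t=1:−1/5760 t=2:+1/3456 = 7/57600; 3j²(4 4 6; -1 2 -1) = Δ·Π!·Σ² = 21/2860  (sign -1)
I_A²/I_B² = (14/715)/(21/2860) = 8/3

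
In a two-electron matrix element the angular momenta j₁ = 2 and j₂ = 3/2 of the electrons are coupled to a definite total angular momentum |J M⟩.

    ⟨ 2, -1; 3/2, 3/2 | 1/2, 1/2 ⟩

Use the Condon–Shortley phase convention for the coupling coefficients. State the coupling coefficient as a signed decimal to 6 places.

-0.316228  (= −√(1/10))

triangle: 3!×1!×0!/5! = 6/120
(j±m)!: 1!×3!×3!×0!×1!×0! = 36
prefactor² = (2J+1)×Δ×N² = 18/5
  k=3: −1/(3!×0!×0!×0!×1!×0!) = -1/6
Σ = -1/6  ⇒  CG² = 18/5×(-1/6)² = 1/10
CG = −√(1/10) = -0.316228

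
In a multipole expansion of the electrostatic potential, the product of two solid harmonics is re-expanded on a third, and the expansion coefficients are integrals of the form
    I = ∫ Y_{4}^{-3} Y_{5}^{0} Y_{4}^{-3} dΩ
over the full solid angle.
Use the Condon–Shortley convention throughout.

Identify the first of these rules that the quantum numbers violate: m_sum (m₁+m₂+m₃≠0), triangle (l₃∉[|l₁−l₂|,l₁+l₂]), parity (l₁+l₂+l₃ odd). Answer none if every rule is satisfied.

azimuthal sum: -3 + 0 − 3 = -6  ✗
1 ≤ 4 ≤ 9 (triangle on l)
L = 4 + 5 + 4 = 13 (odd)

m_sum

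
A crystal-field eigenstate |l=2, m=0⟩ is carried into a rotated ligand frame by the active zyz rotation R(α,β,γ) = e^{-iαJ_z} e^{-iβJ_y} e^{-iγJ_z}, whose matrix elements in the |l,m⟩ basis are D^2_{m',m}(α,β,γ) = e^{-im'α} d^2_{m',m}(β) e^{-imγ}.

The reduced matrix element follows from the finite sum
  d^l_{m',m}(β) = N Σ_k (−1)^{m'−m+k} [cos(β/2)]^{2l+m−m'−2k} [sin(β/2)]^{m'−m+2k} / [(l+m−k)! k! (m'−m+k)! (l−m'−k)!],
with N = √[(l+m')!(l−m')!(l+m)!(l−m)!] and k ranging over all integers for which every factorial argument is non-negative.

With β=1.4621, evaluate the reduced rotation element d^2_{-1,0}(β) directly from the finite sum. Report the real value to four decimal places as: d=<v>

d=0.1321

d^2_{-1,0}(β=1.4621) via the finite sum:
Half-angle: c=0.744474, s=0.667652. N=√(1·6·2·2)=4.898979
k∈{1,2} keeps every argument non-negative
  k=1: (−1)^0·4.8990/(2)·0.7445^3·0.6677^1 = +0.674798
  k=2: (−1)^1·4.8990/(2)·0.7445^1·0.6677^3 = -0.542719
d^2_{-1,0}(1.4621) = +0.674798 -0.542719 = +0.132079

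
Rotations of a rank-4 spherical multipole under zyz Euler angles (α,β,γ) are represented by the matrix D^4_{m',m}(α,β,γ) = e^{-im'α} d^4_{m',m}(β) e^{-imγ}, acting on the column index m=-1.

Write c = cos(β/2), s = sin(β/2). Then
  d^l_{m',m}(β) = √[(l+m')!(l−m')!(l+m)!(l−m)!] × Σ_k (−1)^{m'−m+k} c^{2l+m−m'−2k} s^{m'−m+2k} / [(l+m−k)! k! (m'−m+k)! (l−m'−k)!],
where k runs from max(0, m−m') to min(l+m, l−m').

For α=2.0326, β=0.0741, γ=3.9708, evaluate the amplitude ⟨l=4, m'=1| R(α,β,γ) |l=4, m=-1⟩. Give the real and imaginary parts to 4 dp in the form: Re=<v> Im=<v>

Re=-0.0049 Im=0.0127

First d^4_{1,-1}(β=0.0741), then the phase factors e^{-i(1)α} and e^{-i(-1)γ}:
Half-angle: c=0.999314, s=0.037042. N=√(120·6·6·120)=720.000000
The bounds max(0,m−m')=0 and min(l+m,l−m')=3 give 4 terms
  k=0: (−1)^2·720.0000/(72)·0.9993^6·0.0370^2 = +0.013664
  k=1: (−1)^3·720.0000/(24)·0.9993^4·0.0370^4 = -0.000056
  k=2: (−1)^4·720.0000/(48)·0.9993^2·0.0370^6 = +0.000000
  k=3: (−1)^5·720.0000/(720)·0.9993^0·0.0370^8 = -0.000000
d^4_{1,-1}(0.0741) = +0.013664 -0.000056 +0.000000 -0.000000 = +0.013608
Phases: e^{-i·(1)·2.0326}=-0.445564-0.895250i, e^{-i·(-1)·3.9708}=-0.675460-0.737396i ⇒ D=-0.004888+0.012700i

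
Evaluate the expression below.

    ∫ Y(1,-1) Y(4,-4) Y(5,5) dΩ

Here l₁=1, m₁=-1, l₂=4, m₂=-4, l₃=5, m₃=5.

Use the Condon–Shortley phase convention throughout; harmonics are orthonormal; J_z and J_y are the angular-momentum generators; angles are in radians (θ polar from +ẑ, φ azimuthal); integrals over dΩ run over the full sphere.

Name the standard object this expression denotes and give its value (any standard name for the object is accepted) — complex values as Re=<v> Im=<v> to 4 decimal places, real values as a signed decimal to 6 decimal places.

This is a Gaunt coefficient — the integral of a triple product of spherical harmonics over the sphere.
Rules hold: Σm=0, L=10 even, 3≤5≤5.
N = 3·9·11 = 297
Δ = 0!·2!·8!/11! = 1/495
Racah Σ t=0..0: t=0:+1/576 = 1/576
⇒ 3j(1 4 5; 0 0 0)² = 5/99, sgn -1
Racah Σ t=0..0: t=0:+1/80640 = 1/80640
⇒ 3j(1 4 5; -1 -4 5)² = 1/11, sgn +1
4πI² = N·(3j₀)²·(3jₘ)² = 15/11
I = -1·√(1.36364/4π) = -0.32941575

Gaunt coefficient, -0.329416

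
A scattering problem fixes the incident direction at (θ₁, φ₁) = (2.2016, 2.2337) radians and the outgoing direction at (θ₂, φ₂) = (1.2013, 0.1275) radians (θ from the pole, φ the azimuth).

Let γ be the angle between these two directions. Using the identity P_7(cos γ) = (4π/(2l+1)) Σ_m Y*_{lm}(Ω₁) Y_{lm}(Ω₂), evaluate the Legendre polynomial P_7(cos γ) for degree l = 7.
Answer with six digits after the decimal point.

-0.323144

Summing Y*_{l m}(θ₁,φ₁)·Y_{l m}(θ₂,φ₂) over m ∈ [−7, 7]; prefactor 4π/(2·7+1) = 0.837758:
  term(m=-7) = -0.01957 + 0.02822j   from Y*(Ω₁)=-0.11171 + 0.00806j, Y(Ω₂)=0.19238 - 0.23873j
  term(m=-6) = -0.13564 - 0.00962j   from Y*(Ω₁)=-0.20523 - 0.22705j, Y(Ω₂)=0.32051 - 0.30769j
  term(m=-5) = -0.03579 - 0.07141j   from Y*(Ω₁)=0.07637 - 0.43724j, Y(Ω₂)=0.14461 - 0.10711j
  term(m=-4) = -0.03958 + 0.06163j   from Y*(Ω₁)=0.24722 - 0.13186j, Y(Ω₂)=-0.22815 + 0.12762j
  term(m=-3) = 0.04404 + 0.00156j   from Y*(Ω₁)=-0.14137 - 0.06278j, Y(Ω₂)=-0.26429 + 0.10633j
  term(m=-2) = -0.02607 - 0.04773j   from Y*(Ω₁)=-0.08700 - 0.34799j, Y(Ω₂)=0.14671 - 0.03824j
  term(m=-1) = -0.00098 + 0.00164j   from Y*(Ω₁)=-0.00384 + 0.00492j, Y(Ω₂)=0.30361 - 0.03892j
  term(m=+0) = 0.04143 + 0.00000j   from Y*(Ω₁)=-0.35346 + 0.00000j, Y(Ω₂)=-0.11720 + 0.00000j
  term(m=+1) = -0.00098 - 0.00164j   from Y*(Ω₁)=0.00384 + 0.00492j, Y(Ω₂)=-0.30361 - 0.03892j
  term(m=+2) = -0.02607 + 0.04773j   from Y*(Ω₁)=-0.08700 + 0.34799j, Y(Ω₂)=0.14671 + 0.03824j
  term(m=+3) = 0.04404 - 0.00156j   from Y*(Ω₁)=0.14137 - 0.06278j, Y(Ω₂)=0.26429 + 0.10633j
  term(m=+4) = -0.03958 - 0.06163j   from Y*(Ω₁)=0.24722 + 0.13186j, Y(Ω₂)=-0.22815 - 0.12762j
  term(m=+5) = -0.03579 + 0.07141j   from Y*(Ω₁)=-0.07637 - 0.43724j, Y(Ω₂)=-0.14461 - 0.10711j
  term(m=+6) = -0.13564 + 0.00962j   from Y*(Ω₁)=-0.20523 + 0.22705j, Y(Ω₂)=0.32051 + 0.30769j
  term(m=+7) = -0.01957 - 0.02822j   from Y*(Ω₁)=0.11171 + 0.00806j, Y(Ω₂)=-0.19238 - 0.23873j
Σ over m = -0.38572 + 0.00000j; ×(4π/15) → -0.32314 + 0.00000j. Real part: -0.323144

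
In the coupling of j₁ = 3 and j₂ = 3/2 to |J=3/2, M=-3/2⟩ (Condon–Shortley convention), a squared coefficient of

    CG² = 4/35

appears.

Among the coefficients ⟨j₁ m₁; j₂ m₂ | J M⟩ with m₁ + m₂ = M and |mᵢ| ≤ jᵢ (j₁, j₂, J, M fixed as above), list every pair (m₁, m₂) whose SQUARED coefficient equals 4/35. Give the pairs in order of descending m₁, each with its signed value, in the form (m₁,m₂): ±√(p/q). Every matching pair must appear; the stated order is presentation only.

Admissible pairs with m₁+m₂ = M = -3/2: (-3,3/2), (-2,1/2), (-1,-1/2), (0,-3/2)
  (m₁,m₂)=(0,-3/2): CG² = 1/35, CG = +√(1/35)
  (m₁,m₂)=(-1,-1/2): CG² = 4/35, CG = −√(4/35)   ← matches the target
  (m₁,m₂)=(-2,1/2): CG² = 2/7, CG = +√(2/7)
  (m₁,m₂)=(-3,3/2): CG² = 4/7, CG = −√(4/7)
Pairs with CG² = 4/35: (-1,-1/2): −√(4/35)

(-1,-1/2): −√(4/35)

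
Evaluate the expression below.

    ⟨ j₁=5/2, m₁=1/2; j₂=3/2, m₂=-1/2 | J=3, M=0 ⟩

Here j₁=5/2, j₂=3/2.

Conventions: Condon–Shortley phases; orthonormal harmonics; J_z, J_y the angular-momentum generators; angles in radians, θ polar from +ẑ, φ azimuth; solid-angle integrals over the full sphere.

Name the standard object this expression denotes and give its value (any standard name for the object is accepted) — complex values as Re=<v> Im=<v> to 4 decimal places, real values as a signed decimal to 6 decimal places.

This is a Clebsch–Gordan (vector-coupling) coefficient.
triangle: 1!·4!·2!/8! = 48/40320
(j±m)!: 3!·2!·1!·2!·3!·3! = 864
prefactor² = (2J+1)·Δ·N² = 36/5
  k=0: +1/(0!·1!·2!·1!·2!·1!) = 1/4
  k=1: −1/(1!·0!·1!·0!·3!·2!) = -1/12
Σ = 1/6  ⇒  CG² = 36/5·(1/6)² = 1/5
CG = +√(1/5) = +0.447214

Clebsch–Gordan coefficient, +√(1/5) ≈ +0.447214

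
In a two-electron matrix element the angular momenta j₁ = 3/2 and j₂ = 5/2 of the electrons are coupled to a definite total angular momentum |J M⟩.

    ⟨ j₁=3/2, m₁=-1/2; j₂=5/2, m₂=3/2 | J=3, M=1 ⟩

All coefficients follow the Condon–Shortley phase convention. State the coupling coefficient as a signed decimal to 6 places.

-0.639010

triangle: 1!×2!×4!/8! = 48/40320
(j±m)!: 1!×2!×4!×1!×4!×2! = 2304
prefactor² = (2J+1)×Δ×N² = 96/5
  k=0: +1/(0!×1!×2!×4!×0!×0!) = 1/48
  k=1: −1/(1!×0!×1!×3!×1!×1!) = -1/6
Σ = -7/48  ⇒  CG² = 96/5×(-7/48)² = 49/120
CG = −√(49/120) = -0.639010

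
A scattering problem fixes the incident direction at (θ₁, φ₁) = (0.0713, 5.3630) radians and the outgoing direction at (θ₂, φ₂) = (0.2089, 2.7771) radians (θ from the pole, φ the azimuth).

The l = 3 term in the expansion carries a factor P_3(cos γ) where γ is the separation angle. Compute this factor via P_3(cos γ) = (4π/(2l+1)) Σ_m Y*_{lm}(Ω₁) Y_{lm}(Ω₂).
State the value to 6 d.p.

0.789358

Expand P_3 via completeness: Σ_{m} conj(Y_{3,m}) at Ω₁ times Y_{3,m} at Ω₂ —
  m=-3: Y*=-0.00014 - 0.00006j  Y=-0.00171 - 0.00331j  product 0.00000 + 0.00000j
  m=-2: Y*=-0.00138 - 0.00499j  Y=0.03207 + 0.02864j  product 0.00010 - 0.00020j
  m=-1: Y*=0.05542 - 0.07281j  Y=-0.23701 - 0.09043j  product -0.01972 + 0.01225j
  m=+0: Y*=0.73501 + 0.00000j  Y=0.65162 + 0.00000j  product 0.47895 + 0.00000j
  m=+1: Y*=-0.05542 - 0.07281j  Y=0.23701 - 0.09043j  product -0.01972 - 0.01225j
  m=+2: Y*=-0.00138 + 0.00499j  Y=0.03207 - 0.02864j  product 0.00010 + 0.00020j
  m=+3: Y*=0.00014 - 0.00006j  Y=0.00171 - 0.00331j  product 0.00000 - 0.00000j
Accumulated sum 0.43971 + 0.00000j; after 4π/(2l+1) scaling, 0.78936 + 0.00000j ⇒ P_3 = 0.789358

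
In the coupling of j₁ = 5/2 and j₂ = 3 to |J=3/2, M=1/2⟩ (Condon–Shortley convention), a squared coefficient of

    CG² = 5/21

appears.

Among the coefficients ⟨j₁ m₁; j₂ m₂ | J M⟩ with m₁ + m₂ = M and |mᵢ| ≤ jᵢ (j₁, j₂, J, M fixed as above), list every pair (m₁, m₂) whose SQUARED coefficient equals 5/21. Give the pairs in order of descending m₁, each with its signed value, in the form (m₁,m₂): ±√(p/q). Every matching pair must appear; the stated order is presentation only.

Admissible pairs with m₁+m₂ = M = 1/2: (-5/2,3), (-3/2,2), (-1/2,1), (1/2,0), (3/2,-1), (5/2,-2)
  (m₁,m₂)=(5/2,-2): CG² = 5/21, CG = +√(5/21)   ← matches the target
  (m₁,m₂)=(3/2,-1): CG² = 7/30, CG = −√(7/30)
  (m₁,m₂)=(1/2,0): CG² = 4/35, CG = +√(4/35)
  (m₁,m₂)=(-1/2,1): CG² = 1/105, CG = −√(1/105)
  (m₁,m₂)=(-3/2,2): CG² = 1/21, CG = −√(1/21)
  (m₁,m₂)=(-5/2,3): CG² = 5/14, CG = +√(5/14)
Pairs with CG² = 5/21: (5/2,-2): +√(5/21)

(5/2,-2): +√(5/21)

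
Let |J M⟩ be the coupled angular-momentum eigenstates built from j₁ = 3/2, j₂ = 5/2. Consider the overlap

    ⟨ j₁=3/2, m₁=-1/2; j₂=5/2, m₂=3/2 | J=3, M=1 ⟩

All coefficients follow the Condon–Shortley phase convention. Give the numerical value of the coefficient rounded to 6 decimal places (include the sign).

−√(49/120) = -0.639010

triangle: 1!·2!·4!/8! = 48/40320
(j±m)!: 1!·2!·4!·1!·4!·2! = 2304
prefactor² = (2J+1)·Δ·N² = 96/5
  k=0: +1/(0!·1!·2!·4!·0!·0!) = 1/48
  k=1: −1/(1!·0!·1!·3!·1!·1!) = -1/6
Σ = -7/48  ⇒  CG² = 96/5·(-7/48)² = 49/120
CG = −√(49/120) = -0.639010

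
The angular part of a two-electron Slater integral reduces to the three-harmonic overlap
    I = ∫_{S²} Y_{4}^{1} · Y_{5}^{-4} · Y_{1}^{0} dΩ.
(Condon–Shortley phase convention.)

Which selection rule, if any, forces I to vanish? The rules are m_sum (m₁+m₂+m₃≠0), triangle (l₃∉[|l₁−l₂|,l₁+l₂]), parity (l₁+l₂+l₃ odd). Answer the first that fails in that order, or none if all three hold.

m₁+m₂+m₃ = 1 − 4 + 0 = -3  ✗
triangle: |4−5|=1 ≤ l₃=1 ≤ 4+5=9
parity: l₁+l₂+l₃ = 10 is even

m_sum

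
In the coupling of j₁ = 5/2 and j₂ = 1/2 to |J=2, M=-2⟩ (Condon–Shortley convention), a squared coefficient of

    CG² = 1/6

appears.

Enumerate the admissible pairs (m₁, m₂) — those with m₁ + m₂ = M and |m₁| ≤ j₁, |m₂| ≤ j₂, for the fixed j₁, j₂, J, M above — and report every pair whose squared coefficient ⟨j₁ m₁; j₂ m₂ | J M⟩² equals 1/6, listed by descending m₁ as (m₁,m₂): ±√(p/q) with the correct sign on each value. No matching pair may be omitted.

Admissible pairs with m₁+m₂ = M = -2: (-5/2,1/2), (-3/2,-1/2)
  (m₁,m₂)=(-3/2,-1/2): CG² = 1/6, CG = +√(1/6)   ← matches the target
  (m₁,m₂)=(-5/2,1/2): CG² = 5/6, CG = −√(5/6)
Pairs with CG² = 1/6: (-3/2,-1/2): +√(1/6)

(-3/2,-1/2): +√(1/6)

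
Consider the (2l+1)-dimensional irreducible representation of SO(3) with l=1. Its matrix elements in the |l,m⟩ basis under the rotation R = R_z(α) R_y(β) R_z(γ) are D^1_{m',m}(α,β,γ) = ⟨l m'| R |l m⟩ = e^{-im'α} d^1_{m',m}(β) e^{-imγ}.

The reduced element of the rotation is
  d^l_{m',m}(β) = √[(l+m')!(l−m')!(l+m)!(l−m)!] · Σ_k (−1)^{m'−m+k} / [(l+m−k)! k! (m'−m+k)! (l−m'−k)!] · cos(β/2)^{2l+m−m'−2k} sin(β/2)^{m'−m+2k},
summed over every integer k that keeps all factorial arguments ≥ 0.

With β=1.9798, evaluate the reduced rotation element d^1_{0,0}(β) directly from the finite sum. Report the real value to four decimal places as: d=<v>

d^1_{0,0}(β=1.9798) via the finite sum:
c=cos(1.979800/2)=0.548773, s=sin(1.979800/2)=0.835971; N=√[1·1·1·1]=1.000000
Admissible k: 0..1 (factorial args all ≥0)
  k=0: (−1)^0·1.0000/(1)·0.5488^2·0.8360^0 = +0.301152
  k=1: (−1)^1·1.0000/(1)·0.5488^0·0.8360^2 = -0.698848
d^1_{0,0}(1.9798) = +0.301152 -0.698848 = -0.397695

d=-0.3977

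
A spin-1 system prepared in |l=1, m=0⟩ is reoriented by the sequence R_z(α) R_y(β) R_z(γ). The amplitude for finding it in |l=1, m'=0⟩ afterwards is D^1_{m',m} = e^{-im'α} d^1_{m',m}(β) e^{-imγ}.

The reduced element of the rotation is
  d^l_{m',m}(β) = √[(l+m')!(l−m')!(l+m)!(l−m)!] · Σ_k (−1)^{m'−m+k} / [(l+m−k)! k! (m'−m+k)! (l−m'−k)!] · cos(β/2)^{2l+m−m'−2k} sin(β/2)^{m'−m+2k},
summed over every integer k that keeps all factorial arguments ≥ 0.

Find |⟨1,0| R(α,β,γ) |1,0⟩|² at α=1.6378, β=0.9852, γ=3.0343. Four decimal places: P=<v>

P=0.3055

First d^1_{0,0}(β=0.9852), then the phase factors e^{-i(0)α} and e^{-i(0)γ}:
Half-angle: c=0.881106, s=0.472918. N=√(1·1·1·1)=1.000000
k∈{0,1} keeps every argument non-negative
  k=0: (−1)^0·1.0000/(1)·0.8811^2·0.4729^0 = +0.776348
  k=1: (−1)^1·1.0000/(1)·0.8811^0·0.4729^2 = -0.223652
d^1_{0,0}(0.9852) = +0.776348 -0.223652 = +0.552696
|D^1_{0,0}|² = |d^1_{0,0}(β)|² = (+0.552696)² = 0.305473 (the z-rotation phases have unit modulus)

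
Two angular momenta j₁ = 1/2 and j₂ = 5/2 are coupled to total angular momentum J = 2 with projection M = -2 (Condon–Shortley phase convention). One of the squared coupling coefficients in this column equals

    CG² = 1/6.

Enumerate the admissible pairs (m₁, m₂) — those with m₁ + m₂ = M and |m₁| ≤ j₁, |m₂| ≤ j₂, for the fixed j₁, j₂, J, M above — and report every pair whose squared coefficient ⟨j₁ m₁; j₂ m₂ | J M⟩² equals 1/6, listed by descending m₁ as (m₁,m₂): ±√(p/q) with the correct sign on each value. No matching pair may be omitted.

Admissible pairs with m₁+m₂ = M = -2: (-1/2,-3/2), (1/2,-5/2)
  (m₁,m₂)=(1/2,-5/2): CG² = 5/6, CG = +√(5/6)
  (m₁,m₂)=(-1/2,-3/2): CG² = 1/6, CG = −√(1/6)   ← matches the target
Pairs with CG² = 1/6: (-1/2,-3/2): −√(1/6)

(-1/2,-3/2): −√(1/6)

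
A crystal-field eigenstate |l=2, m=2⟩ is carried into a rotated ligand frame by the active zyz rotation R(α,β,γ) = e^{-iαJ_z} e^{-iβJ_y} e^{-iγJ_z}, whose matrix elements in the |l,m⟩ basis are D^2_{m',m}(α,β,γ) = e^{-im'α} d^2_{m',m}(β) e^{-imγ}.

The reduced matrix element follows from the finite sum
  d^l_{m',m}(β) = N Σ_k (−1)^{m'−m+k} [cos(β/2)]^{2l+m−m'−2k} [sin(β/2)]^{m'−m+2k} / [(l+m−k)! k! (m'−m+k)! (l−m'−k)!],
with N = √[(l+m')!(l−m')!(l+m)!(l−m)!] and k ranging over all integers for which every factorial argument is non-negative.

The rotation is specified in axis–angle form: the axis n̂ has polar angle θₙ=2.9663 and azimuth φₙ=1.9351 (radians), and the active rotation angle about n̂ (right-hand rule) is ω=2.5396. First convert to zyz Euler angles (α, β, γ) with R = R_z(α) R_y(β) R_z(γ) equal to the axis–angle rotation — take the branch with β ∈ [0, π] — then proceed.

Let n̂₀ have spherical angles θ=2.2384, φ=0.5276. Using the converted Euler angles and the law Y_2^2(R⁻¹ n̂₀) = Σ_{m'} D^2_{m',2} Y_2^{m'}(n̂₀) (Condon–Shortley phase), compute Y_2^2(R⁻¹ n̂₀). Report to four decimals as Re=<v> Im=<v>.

Re=0.2171 Im=-0.1608

Axis–angle → zyz. n̂ = (sinθₙcosφₙ, sinθₙsinφₙ, cosθₙ) = (-0.062137, +0.162951, -0.984676), ω = 2.5396.
R = I cosω + sinω [n̂]ₓ + (1−cosω) n̂n̂ᵀ gives
  R = [-0.817166, +0.539137, +0.203891; -0.576079, -0.775771, -0.257514; +0.019337, -0.327889, +0.944518]
β = atan2(√(R₁₃²+R₂₃²), R₃₃) = 0.334671; α = atan2(R₂₃, R₁₃) mod 2π = 5.382089; γ = atan2(R₃₂, −R₃₁) mod 2π = 4.653482
Need the full column D^2_{m',2} for m'=−2..2 at α=5.3821, β=0.3347, γ=4.6535.
cos(β/2)=0.986032, sin(β/2)=0.166556
d^2_{-2,2}: single k=4 term ⇒ +0.000770;  D = +0.000087+0.000765i
d^2_{-1,2}: single k=3 term ⇒ +0.009112;  D = -0.006457+0.006429i
d^2_{0,2}: single k=2 term ⇒ +0.066066;  D = -0.065608-0.007765i
d^2_{1,2}: single k=1 term ⇒ +0.319347;  D = -0.167432-0.271936i
d^2_{2,2}: single k=0 term ⇒ +0.945288;  D = +0.323435-0.888234i
Y_2^{m'}(θ=2.2384,φ=0.5276) and Σ D·Y over m':
  (+0.0001+0.0008i)·(+0.1175-0.2072i)  (-0.0065+0.0064i)·(-0.3245+0.1891i)  (-0.0656-0.0078i)·(+0.0473+0.0000i)  (-0.1674-0.2719i)·(+0.3245+0.1891i)  (+0.3234-0.8882i)·(+0.1175+0.2072i)
Y_2^2(R⁻¹ n̂) = +0.217109-0.160811i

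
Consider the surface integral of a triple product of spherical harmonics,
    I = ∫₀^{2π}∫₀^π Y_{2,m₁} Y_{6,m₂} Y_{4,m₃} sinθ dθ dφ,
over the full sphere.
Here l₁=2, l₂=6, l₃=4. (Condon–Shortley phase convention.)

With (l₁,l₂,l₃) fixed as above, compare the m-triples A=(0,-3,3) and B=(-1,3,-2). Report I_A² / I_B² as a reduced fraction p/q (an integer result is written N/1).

3/7

Shared (l₁,l₂,l₃)=(2,6,4): N and (l;000)² cancel in I_A²/I_B².
A: Δ = 4!·0!·8!/13! = 1/6435; Racah Σ t=2..2: t=2:+1/20160 = 1/20160; ⇒ 3j(2 6 4; 0 -3 3)² = 12/715, sgn -1
B: Δ = 4!·0!·8!/13! = 1/6435; Racah Σ t=3..3: t=3:−1/8640 = -1/8640; ⇒ 3j(2 6 4; -1 3 -2)² = 28/715, sgn -1
I_A²/I_B² = (12/715)/(28/715) = 3/7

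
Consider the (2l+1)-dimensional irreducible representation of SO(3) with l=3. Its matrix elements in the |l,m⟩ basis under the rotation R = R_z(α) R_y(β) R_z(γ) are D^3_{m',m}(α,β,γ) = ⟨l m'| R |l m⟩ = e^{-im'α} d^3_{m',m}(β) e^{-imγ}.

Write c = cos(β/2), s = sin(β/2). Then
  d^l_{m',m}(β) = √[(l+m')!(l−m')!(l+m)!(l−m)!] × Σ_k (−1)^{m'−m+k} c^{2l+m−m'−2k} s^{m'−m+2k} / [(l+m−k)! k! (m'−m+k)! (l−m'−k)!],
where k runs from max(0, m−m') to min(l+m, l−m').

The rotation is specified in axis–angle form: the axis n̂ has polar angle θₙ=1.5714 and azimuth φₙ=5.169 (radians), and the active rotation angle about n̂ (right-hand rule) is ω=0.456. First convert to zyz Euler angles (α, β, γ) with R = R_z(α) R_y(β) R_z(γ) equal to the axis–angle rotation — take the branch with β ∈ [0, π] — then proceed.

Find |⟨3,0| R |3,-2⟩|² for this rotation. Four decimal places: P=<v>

Axis–angle → zyz. n̂ = (sinθₙcosφₙ, sinθₙsinφₙ, cosθₙ) = (+0.440909, -0.897552, -0.000604), ω = 0.4560.
R = I cosω + sinω [n̂]ₓ + (1−cosω) n̂n̂ᵀ gives
  R = [+0.917685, -0.040170, -0.395273; -0.040702, +0.980136, -0.194103; +0.395219, +0.194214, +0.897821]
β = atan2(√(R₁₃²+R₂₃²), R₃₃) = 0.456000; α = atan2(R₂₃, R₁₃) mod 2π = 3.598064; γ = atan2(R₃₂, −R₃₁) mod 2π = 2.684842
D^3_{0,-2}(3.5981,0.4560,2.6848) = e^{-i·0·3.5981}·d^3_{0,-2}(0.4560)·e^{-i·-2·2.6848}. Compute d first:
With c≡cos(β/2)=0.974120 and s≡sin(β/2)=0.226030, N=[6·6·1·120]^{1/2}=65.726707
Admissible k: 0..1 (factorial args all ≥0)
  k=0: (−1)^2·65.7267/(12)·0.9741^4·0.2260^2 = +0.251966
  k=1: (−1)^3·65.7267/(12)·0.9741^2·0.2260^4 = -0.013566
d^3_{0,-2}(0.4560) = +0.251966 -0.013566 = +0.238400
|D^3_{0,-2}|² = |d^3_{0,-2}(β)|² = (+0.238400)² = 0.056835 (the z-rotation phases have unit modulus)

P=0.0568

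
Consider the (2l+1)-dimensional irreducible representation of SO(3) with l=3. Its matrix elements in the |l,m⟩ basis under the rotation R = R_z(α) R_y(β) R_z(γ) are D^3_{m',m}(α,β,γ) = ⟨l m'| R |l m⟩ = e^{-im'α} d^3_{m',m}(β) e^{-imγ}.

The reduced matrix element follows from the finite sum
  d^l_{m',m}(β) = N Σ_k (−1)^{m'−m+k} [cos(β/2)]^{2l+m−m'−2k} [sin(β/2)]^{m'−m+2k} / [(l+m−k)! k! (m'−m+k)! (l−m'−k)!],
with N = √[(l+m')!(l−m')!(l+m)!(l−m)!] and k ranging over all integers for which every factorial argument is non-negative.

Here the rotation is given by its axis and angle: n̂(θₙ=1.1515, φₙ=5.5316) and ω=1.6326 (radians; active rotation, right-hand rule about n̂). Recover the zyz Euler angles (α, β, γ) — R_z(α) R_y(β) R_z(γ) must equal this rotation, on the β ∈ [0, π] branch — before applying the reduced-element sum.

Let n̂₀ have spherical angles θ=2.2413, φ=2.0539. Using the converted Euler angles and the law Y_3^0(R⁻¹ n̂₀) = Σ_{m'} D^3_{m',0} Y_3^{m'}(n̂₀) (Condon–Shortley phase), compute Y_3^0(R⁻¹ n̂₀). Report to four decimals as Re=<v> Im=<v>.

Re=0.2699 Im=0.0000

Axis–angle → zyz. n̂ = (sinθₙcosφₙ, sinθₙsinφₙ, cosθₙ) = (+0.667319, -0.623651, +0.407118), ω = 1.6326.
R = I cosω + sinω [n̂]ₓ + (1−cosω) n̂n̂ᵀ gives
  R = [+0.411055, -0.848219, -0.334003; -0.035538, +0.351199, -0.935626; +0.910918, +0.396464, +0.114218]
β = atan2(√(R₁₃²+R₂₃²), R₃₃) = 1.456329; α = atan2(R₂₃, R₁₃) mod 2π = 4.369507; γ = atan2(R₃₂, −R₃₁) mod 2π = 2.731085
Need the full column D^3_{m',0} for m'=−3..3 at α=4.3695, β=1.4563, γ=2.7311.
cos(β/2)=0.746397, sin(β/2)=0.665501
d^3_{-3,0}: single k=3 term ⇒ +0.548114;  D = +0.469515+0.282815i
d^3_{-2,0}: k∈[2..3] ⇒ +0.752901 -0.598542 = +0.154359;  D = -0.119464+0.097750i
d^3_{-1,0}: k∈[1..3] ⇒ +0.534059 -1.273701 +0.337523 = -0.402119;  D = +0.135194+0.378712i
d^3_{0,0}: k∈[0..3] ⇒ +0.172910 -1.237142 +0.983505 -0.086874 = -0.167601;  D = -0.167601+0.000000i
d^3_{1,0}: k∈[0..2] ⇒ -0.534059 +1.273701 -0.337523 = +0.402119;  D = -0.135194+0.378712i
d^3_{2,0}: k∈[0..1] ⇒ +0.752901 -0.598542 = +0.154359;  D = -0.119464-0.097750i
d^3_{3,0}: single k=0 term ⇒ -0.548114;  D = -0.469515+0.282815i
Y_3^{m'}(θ=2.2413,φ=2.0539) and Σ D·Y over m':
  (+0.4695+0.2828i)·(+0.1992+0.0243i)  (-0.1195+0.0977i)·(+0.2216-0.3207i)  (+0.1352+0.3787i)·(-0.1095-0.2087i)  (-0.1676+0.0000i)·(+0.2480+0.0000i)  (-0.1352+0.3787i)·(+0.1095-0.2087i)  (-0.1195-0.0977i)·(+0.2216+0.3207i)  (-0.4695+0.2828i)·(-0.1992+0.0243i)
Y_3^0(R⁻¹ n̂) = +0.269948+0.000000i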